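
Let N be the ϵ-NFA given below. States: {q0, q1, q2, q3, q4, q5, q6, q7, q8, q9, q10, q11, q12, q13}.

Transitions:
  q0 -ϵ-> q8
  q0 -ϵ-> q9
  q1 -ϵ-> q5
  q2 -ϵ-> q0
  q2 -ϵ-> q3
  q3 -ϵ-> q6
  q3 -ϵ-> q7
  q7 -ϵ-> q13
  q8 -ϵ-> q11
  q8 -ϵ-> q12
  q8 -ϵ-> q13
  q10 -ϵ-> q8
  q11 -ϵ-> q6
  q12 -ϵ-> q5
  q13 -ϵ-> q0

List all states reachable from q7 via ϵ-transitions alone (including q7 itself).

Start with {q7}.
From q7 via ϵ: add q13.
From q13 via ϵ: add q0.
From q0 via ϵ: add q8, q9.
From q8 via ϵ: add q11, q12.
From q11 via ϵ: add q6.
From q12 via ϵ: add q5.
No new states can be added; the closed set is {q0, q5, q6, q7, q8, q9, q11, q12, q13}.

{q0, q5, q6, q7, q8, q9, q11, q12, q13}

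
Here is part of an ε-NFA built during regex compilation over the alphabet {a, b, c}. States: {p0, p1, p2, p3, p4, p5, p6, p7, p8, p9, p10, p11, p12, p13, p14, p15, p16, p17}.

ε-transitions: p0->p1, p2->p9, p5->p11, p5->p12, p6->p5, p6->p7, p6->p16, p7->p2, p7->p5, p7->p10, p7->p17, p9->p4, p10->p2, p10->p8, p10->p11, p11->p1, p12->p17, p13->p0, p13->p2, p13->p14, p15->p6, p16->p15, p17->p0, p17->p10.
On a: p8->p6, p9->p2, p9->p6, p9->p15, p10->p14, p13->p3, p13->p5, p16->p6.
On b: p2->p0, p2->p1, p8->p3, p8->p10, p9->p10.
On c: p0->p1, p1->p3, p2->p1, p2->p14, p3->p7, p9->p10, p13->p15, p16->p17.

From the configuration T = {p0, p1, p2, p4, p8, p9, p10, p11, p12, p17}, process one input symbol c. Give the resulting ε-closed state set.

{p1, p2, p3, p4, p8, p9, p10, p11, p14}

p0 on c → {p1}.
p1 on c → {p3}.
p2 on c → {p1, p14}.
p9 on c → {p10}.
No c-transition from p4, p8, p10, p11, p12, p17.
Union after reading c: {p1, p3, p10, p14}.
Now take the ε-closure:
From p10 via ε: add p2, p8, p11.
From p2 via ε: add p9.
From p9 via ε: add p4.
No new states can be added; the closed set is {p1, p2, p3, p4, p8, p9, p10, p11, p14}.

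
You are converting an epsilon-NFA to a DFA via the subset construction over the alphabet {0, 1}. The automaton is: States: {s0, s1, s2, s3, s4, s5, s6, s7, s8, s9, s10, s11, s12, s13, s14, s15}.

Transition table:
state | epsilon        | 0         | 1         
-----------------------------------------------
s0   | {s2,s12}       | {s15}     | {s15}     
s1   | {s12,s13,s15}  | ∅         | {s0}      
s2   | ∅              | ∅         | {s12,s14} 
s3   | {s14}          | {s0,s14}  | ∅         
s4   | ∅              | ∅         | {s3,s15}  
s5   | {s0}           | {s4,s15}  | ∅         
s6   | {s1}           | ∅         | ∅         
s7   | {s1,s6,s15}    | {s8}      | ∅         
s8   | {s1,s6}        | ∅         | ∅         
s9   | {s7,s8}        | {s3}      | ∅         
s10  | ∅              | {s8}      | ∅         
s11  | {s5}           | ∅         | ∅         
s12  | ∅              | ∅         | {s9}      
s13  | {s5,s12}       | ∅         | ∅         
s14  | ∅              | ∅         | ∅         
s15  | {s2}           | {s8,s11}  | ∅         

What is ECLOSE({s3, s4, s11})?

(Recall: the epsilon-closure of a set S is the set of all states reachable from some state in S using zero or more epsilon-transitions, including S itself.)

Start with {s3, s4, s11}.
From s3 via epsilon: add s14.
From s11 via epsilon: add s5.
From s5 via epsilon: add s0.
From s0 via epsilon: add s2, s12.
No new states can be added; the closed set is {s0, s2, s3, s4, s5, s11, s12, s14}.

{s0, s2, s3, s4, s5, s11, s12, s14}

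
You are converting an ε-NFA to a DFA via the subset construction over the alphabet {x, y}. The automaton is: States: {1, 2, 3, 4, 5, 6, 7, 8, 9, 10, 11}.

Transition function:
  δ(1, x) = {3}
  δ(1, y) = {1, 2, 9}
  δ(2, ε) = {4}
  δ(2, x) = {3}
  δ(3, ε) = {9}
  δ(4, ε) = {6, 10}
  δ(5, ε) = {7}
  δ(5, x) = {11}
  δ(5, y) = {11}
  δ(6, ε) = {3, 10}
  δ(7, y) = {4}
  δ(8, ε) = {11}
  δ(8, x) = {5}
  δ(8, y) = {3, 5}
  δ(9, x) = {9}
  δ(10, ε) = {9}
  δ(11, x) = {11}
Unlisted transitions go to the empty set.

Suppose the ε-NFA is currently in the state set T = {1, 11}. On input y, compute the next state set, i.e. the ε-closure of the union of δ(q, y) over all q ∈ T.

1 on y → {1, 2, 9}.
No y-transition from 11.
Union after reading y: {1, 2, 9}.
Now take the ε-closure:
From 2 via ε: add 4.
From 4 via ε: add 6, 10.
From 6 via ε: add 3.
No new states can be added; the closed set is {1, 2, 3, 4, 6, 9, 10}.

{1, 2, 3, 4, 6, 9, 10}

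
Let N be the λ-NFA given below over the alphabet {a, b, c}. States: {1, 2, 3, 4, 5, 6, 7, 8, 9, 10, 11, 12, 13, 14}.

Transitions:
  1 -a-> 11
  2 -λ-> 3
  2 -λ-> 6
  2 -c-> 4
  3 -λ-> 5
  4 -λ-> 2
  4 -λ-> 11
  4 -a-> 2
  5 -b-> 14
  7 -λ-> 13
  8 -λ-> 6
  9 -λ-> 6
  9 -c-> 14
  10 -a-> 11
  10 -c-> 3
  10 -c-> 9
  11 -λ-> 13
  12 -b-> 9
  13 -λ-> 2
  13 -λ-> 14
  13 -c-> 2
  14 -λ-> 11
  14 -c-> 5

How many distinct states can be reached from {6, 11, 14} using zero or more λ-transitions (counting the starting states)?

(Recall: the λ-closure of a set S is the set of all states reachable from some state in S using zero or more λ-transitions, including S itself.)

7

Start with {6, 11, 14}.
From 11 via λ: add 13.
From 13 via λ: add 2.
From 2 via λ: add 3.
From 3 via λ: add 5.
λ-closure = {2, 3, 5, 6, 11, 13, 14}, which has 7 states.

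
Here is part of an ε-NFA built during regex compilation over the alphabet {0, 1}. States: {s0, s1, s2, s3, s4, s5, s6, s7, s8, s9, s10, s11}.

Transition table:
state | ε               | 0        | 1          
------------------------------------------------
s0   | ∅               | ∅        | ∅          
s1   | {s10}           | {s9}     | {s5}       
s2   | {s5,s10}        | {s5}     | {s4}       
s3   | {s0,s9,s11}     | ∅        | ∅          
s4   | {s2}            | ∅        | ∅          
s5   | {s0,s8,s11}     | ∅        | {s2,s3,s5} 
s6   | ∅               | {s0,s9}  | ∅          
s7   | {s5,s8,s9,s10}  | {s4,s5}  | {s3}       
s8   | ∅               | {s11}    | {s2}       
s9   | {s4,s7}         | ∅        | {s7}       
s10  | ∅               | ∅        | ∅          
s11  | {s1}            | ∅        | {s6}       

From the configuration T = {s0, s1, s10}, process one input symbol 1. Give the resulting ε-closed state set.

s1 on 1 → {s5}.
No 1-transition from s0, s10.
Union after reading 1: {s5}.
Now take the ε-closure:
From s5 via ε: add s0, s8, s11.
From s11 via ε: add s1.
From s1 via ε: add s10.
No new states can be added; the closed set is {s0, s1, s5, s8, s10, s11}.

{s0, s1, s5, s8, s10, s11}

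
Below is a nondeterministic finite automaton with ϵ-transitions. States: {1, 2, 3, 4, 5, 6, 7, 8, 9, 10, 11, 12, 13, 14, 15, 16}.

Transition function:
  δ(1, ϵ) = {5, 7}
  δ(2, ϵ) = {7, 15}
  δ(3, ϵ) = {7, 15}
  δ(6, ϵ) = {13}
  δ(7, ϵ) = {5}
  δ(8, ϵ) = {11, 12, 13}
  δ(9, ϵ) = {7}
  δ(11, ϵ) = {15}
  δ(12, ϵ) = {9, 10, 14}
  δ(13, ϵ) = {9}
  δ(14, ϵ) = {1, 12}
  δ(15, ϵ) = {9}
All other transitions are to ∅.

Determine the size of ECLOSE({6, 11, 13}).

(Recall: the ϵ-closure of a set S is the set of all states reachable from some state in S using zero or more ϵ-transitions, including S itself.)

7

Start with {6, 11, 13}.
From 11 via ϵ: add 15.
From 13 via ϵ: add 9.
From 9 via ϵ: add 7.
From 7 via ϵ: add 5.
ϵ-closure = {5, 6, 7, 9, 11, 13, 15}, which has 7 states.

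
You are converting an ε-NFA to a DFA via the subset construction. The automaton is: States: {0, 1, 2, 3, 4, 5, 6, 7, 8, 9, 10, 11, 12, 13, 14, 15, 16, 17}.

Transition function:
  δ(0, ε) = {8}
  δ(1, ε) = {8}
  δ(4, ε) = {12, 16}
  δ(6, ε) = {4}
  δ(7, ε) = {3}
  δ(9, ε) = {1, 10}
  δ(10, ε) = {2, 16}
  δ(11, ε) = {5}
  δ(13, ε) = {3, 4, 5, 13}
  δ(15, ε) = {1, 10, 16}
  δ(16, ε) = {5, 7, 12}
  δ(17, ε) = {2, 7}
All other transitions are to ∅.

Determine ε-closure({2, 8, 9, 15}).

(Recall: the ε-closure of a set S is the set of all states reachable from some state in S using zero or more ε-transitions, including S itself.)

{1, 2, 3, 5, 7, 8, 9, 10, 12, 15, 16}

Start with {2, 8, 9, 15}.
From 9 via ε: add 1, 10.
From 15 via ε: add 16.
From 16 via ε: add 5, 7, 12.
From 7 via ε: add 3.
No new states can be added; the closed set is {1, 2, 3, 5, 7, 8, 9, 10, 12, 15, 16}.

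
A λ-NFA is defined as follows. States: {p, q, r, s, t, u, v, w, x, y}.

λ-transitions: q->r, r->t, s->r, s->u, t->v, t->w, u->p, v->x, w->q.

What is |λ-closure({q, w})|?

6

Start with {q, w}.
From q via λ: add r.
From r via λ: add t.
From t via λ: add v.
From v via λ: add x.
λ-closure = {q, r, t, v, w, x}, which has 6 states.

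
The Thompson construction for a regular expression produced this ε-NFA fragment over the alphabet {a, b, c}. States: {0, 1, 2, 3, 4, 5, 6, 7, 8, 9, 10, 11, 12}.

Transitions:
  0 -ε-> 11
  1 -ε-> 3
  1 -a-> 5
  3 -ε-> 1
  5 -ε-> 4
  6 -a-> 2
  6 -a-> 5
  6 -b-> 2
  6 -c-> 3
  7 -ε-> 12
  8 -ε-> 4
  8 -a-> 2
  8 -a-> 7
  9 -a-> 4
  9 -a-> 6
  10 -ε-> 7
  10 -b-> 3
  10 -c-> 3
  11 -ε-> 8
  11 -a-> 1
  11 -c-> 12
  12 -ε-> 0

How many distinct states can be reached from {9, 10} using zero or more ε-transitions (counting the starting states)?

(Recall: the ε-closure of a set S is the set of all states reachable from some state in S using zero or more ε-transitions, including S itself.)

Start with {9, 10}.
From 10 via ε: add 7.
From 7 via ε: add 12.
From 12 via ε: add 0.
From 0 via ε: add 11.
From 11 via ε: add 8.
From 8 via ε: add 4.
ε-closure = {0, 4, 7, 8, 9, 10, 11, 12}, which has 8 states.

8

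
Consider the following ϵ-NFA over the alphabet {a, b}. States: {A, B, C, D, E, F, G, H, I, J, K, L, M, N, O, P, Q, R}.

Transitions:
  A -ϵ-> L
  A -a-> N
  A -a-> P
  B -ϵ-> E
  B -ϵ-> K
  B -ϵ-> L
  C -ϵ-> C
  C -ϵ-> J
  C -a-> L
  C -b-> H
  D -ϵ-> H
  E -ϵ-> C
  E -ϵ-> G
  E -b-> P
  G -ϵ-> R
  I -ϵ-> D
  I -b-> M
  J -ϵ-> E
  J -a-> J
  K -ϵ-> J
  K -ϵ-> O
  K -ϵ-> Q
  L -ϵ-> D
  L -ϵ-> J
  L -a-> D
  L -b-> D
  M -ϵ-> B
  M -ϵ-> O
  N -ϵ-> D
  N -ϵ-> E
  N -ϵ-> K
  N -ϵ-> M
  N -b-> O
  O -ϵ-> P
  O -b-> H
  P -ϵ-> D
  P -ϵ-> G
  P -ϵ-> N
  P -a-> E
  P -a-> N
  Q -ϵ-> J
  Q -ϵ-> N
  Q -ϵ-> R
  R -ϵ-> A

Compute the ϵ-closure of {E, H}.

{A, C, D, E, G, H, J, L, R}

Start with {E, H}.
From E via ϵ: add C, G.
From C via ϵ: add J.
From G via ϵ: add R.
From R via ϵ: add A.
From A via ϵ: add L.
From L via ϵ: add D.
No new states can be added; the closed set is {A, C, D, E, G, H, J, L, R}.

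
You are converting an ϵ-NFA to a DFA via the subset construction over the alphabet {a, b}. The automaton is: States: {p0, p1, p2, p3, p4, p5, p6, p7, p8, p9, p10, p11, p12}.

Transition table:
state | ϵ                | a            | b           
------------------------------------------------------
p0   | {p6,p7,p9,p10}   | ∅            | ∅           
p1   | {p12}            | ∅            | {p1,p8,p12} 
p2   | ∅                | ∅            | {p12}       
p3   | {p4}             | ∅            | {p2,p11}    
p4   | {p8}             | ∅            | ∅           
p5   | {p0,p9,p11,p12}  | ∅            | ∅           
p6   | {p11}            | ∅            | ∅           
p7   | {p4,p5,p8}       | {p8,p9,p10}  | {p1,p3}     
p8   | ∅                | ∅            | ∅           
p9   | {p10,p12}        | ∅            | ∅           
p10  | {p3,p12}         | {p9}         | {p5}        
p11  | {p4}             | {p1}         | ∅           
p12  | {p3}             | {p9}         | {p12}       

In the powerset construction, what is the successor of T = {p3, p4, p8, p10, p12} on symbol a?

p10 on a → {p9}.
p12 on a → {p9}.
No a-transition from p3, p4, p8.
Union after reading a: {p9}.
Now take the ϵ-closure:
From p9 via ϵ: add p10, p12.
From p10 via ϵ: add p3.
From p3 via ϵ: add p4.
From p4 via ϵ: add p8.
No new states can be added; the closed set is {p3, p4, p8, p9, p10, p12}.

{p3, p4, p8, p9, p10, p12}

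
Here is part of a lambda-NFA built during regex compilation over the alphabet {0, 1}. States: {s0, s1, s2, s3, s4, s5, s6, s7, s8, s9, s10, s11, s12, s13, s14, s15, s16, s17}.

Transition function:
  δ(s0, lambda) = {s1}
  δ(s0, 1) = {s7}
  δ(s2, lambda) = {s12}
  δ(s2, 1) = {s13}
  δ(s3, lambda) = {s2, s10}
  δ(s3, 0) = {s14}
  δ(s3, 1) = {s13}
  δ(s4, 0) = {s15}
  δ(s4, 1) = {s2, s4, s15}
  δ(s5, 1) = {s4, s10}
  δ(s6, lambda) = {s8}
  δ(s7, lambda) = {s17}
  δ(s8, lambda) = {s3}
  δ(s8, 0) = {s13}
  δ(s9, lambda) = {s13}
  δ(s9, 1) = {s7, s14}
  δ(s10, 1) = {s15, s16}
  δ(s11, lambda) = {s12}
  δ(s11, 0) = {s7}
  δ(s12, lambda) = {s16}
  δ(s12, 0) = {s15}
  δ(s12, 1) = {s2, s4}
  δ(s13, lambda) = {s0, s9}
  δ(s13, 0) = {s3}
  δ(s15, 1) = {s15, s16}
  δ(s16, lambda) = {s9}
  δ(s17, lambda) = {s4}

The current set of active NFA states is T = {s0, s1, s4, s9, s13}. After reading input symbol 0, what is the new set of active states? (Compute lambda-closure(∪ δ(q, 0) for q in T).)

s4 on 0 → {s15}.
s13 on 0 → {s3}.
No 0-transition from s0, s1, s9.
Union after reading 0: {s3, s15}.
Now take the lambda-closure:
From s3 via lambda: add s2, s10.
From s2 via lambda: add s12.
From s12 via lambda: add s16.
From s16 via lambda: add s9.
From s9 via lambda: add s13.
From s13 via lambda: add s0.
From s0 via lambda: add s1.
No new states can be added; the closed set is {s0, s1, s2, s3, s9, s10, s12, s13, s15, s16}.

{s0, s1, s2, s3, s9, s10, s12, s13, s15, s16}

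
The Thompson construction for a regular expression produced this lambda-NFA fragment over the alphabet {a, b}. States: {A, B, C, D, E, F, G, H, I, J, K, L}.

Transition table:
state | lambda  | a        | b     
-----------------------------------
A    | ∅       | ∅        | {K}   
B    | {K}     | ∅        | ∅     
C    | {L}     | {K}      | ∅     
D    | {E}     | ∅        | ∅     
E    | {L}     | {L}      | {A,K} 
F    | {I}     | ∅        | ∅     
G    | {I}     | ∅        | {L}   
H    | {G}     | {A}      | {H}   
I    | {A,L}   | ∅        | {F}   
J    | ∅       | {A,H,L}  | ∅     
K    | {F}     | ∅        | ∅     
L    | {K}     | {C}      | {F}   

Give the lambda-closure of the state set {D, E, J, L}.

Start with {D, E, J, L}.
From L via lambda: add K.
From K via lambda: add F.
From F via lambda: add I.
From I via lambda: add A.
No new states can be added; the closed set is {A, D, E, F, I, J, K, L}.

{A, D, E, F, I, J, K, L}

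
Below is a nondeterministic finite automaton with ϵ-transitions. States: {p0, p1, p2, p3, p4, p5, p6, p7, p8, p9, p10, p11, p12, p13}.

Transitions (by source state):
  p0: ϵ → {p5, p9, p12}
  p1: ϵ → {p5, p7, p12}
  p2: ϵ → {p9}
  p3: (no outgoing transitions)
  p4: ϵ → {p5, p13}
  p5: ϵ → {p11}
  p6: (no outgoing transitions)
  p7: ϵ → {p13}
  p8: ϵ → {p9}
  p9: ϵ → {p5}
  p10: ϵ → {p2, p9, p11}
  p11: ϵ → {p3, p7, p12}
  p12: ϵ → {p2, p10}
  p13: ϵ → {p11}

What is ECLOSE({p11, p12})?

Start with {p11, p12}.
From p11 via ϵ: add p3, p7.
From p12 via ϵ: add p2, p10.
From p2 via ϵ: add p9.
From p7 via ϵ: add p13.
From p9 via ϵ: add p5.
No new states can be added; the closed set is {p2, p3, p5, p7, p9, p10, p11, p12, p13}.

{p2, p3, p5, p7, p9, p10, p11, p12, p13}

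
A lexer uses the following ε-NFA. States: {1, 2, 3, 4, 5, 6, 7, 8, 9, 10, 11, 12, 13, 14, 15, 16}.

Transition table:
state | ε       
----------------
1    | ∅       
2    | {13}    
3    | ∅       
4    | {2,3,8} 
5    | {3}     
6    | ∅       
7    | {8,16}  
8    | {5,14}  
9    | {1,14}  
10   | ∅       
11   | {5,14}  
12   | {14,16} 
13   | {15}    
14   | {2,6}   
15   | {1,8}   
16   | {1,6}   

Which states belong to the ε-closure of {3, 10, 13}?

Start with {3, 10, 13}.
From 13 via ε: add 15.
From 15 via ε: add 1, 8.
From 8 via ε: add 5, 14.
From 14 via ε: add 2, 6.
No new states can be added; the closed set is {1, 2, 3, 5, 6, 8, 10, 13, 14, 15}.

{1, 2, 3, 5, 6, 8, 10, 13, 14, 15}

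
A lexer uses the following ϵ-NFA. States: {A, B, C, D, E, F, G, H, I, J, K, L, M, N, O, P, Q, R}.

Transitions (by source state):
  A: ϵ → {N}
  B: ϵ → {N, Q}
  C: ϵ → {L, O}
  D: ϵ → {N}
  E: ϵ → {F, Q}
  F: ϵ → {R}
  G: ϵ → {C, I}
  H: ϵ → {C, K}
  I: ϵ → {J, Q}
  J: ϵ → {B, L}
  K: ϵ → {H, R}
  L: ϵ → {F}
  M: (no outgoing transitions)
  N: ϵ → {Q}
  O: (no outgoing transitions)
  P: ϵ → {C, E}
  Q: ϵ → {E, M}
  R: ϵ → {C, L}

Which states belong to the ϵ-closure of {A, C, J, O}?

{A, B, C, E, F, J, L, M, N, O, Q, R}

Start with {A, C, J, O}.
From A via ϵ: add N.
From C via ϵ: add L.
From J via ϵ: add B.
From B via ϵ: add Q.
From L via ϵ: add F.
From F via ϵ: add R.
From Q via ϵ: add E, M.
No new states can be added; the closed set is {A, B, C, E, F, J, L, M, N, O, Q, R}.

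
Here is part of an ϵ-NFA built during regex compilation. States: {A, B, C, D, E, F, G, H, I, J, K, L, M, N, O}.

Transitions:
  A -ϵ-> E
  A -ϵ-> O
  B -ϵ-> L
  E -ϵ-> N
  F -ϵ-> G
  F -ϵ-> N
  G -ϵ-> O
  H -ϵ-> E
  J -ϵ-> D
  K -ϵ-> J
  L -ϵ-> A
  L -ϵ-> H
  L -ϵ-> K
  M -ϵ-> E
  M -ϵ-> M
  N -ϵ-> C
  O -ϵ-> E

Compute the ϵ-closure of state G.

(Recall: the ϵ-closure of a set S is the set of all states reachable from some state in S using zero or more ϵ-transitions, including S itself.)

{C, E, G, N, O}

Start with {G}.
From G via ϵ: add O.
From O via ϵ: add E.
From E via ϵ: add N.
From N via ϵ: add C.
No new states can be added; the closed set is {C, E, G, N, O}.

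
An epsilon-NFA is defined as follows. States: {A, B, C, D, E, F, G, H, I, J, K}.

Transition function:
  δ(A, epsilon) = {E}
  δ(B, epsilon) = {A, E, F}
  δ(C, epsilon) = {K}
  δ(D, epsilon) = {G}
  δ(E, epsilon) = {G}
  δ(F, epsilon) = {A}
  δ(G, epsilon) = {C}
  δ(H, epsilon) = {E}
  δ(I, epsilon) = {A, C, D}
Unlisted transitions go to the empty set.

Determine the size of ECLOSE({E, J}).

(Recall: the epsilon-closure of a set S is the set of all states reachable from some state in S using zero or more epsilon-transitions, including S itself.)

5

Start with {E, J}.
From E via epsilon: add G.
From G via epsilon: add C.
From C via epsilon: add K.
epsilon-closure = {C, E, G, J, K}, which has 5 states.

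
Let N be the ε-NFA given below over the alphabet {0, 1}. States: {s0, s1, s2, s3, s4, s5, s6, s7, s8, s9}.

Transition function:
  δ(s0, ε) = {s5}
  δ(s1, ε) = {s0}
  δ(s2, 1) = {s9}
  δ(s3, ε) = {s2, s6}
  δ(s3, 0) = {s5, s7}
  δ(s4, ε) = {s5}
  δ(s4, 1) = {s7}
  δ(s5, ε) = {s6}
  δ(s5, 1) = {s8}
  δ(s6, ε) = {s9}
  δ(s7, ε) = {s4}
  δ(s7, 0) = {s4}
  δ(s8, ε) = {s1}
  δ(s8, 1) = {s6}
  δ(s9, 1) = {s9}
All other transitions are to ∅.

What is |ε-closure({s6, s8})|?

Start with {s6, s8}.
From s6 via ε: add s9.
From s8 via ε: add s1.
From s1 via ε: add s0.
From s0 via ε: add s5.
ε-closure = {s0, s1, s5, s6, s8, s9}, which has 6 states.

6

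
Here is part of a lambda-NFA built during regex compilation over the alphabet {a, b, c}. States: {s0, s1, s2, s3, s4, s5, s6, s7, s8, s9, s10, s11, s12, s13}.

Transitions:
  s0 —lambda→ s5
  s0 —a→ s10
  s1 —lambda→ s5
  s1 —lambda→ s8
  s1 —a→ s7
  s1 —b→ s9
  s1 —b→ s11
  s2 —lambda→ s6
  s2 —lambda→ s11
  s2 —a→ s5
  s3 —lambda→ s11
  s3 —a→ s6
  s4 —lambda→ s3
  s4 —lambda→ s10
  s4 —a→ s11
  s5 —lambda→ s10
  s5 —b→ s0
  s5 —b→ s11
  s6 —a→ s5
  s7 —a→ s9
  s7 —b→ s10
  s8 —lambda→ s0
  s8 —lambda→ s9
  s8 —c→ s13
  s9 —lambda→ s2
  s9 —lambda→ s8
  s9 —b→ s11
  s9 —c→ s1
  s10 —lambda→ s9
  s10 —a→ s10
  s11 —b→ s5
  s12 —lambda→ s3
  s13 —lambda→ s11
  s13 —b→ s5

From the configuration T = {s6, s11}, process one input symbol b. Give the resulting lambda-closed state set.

s11 on b → {s5}.
No b-transition from s6.
Union after reading b: {s5}.
Now take the lambda-closure:
From s5 via lambda: add s10.
From s10 via lambda: add s9.
From s9 via lambda: add s2, s8.
From s2 via lambda: add s6, s11.
From s8 via lambda: add s0.
No new states can be added; the closed set is {s0, s2, s5, s6, s8, s9, s10, s11}.

{s0, s2, s5, s6, s8, s9, s10, s11}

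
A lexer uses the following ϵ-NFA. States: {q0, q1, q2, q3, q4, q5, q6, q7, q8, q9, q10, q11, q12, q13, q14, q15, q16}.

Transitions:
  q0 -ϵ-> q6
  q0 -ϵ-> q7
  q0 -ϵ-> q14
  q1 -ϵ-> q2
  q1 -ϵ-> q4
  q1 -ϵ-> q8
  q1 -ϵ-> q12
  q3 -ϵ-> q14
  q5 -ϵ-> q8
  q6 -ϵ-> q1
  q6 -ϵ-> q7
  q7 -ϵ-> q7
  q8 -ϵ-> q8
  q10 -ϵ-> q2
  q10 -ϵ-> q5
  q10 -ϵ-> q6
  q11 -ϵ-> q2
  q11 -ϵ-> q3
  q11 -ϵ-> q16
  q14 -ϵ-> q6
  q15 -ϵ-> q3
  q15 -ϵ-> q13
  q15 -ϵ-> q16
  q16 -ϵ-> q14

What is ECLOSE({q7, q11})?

{q1, q2, q3, q4, q6, q7, q8, q11, q12, q14, q16}

Start with {q7, q11}.
From q11 via ϵ: add q2, q3, q16.
From q3 via ϵ: add q14.
From q14 via ϵ: add q6.
From q6 via ϵ: add q1.
From q1 via ϵ: add q4, q8, q12.
No new states can be added; the closed set is {q1, q2, q3, q4, q6, q7, q8, q11, q12, q14, q16}.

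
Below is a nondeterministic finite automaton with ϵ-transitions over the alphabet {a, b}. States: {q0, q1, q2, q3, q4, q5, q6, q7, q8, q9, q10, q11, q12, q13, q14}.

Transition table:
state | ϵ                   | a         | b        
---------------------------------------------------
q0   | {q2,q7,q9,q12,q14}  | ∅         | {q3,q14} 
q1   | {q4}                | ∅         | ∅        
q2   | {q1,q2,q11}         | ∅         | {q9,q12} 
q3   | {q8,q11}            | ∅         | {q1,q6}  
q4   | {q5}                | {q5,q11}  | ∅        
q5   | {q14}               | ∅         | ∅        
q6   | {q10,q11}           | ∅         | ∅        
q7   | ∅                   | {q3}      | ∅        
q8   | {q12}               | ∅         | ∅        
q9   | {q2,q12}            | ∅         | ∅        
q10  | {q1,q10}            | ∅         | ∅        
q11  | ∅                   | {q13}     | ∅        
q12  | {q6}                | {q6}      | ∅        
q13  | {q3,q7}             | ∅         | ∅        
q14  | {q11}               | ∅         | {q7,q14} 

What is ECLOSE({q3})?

Start with {q3}.
From q3 via ϵ: add q8, q11.
From q8 via ϵ: add q12.
From q12 via ϵ: add q6.
From q6 via ϵ: add q10.
From q10 via ϵ: add q1.
From q1 via ϵ: add q4.
From q4 via ϵ: add q5.
From q5 via ϵ: add q14.
No new states can be added; the closed set is {q1, q3, q4, q5, q6, q8, q10, q11, q12, q14}.

{q1, q3, q4, q5, q6, q8, q10, q11, q12, q14}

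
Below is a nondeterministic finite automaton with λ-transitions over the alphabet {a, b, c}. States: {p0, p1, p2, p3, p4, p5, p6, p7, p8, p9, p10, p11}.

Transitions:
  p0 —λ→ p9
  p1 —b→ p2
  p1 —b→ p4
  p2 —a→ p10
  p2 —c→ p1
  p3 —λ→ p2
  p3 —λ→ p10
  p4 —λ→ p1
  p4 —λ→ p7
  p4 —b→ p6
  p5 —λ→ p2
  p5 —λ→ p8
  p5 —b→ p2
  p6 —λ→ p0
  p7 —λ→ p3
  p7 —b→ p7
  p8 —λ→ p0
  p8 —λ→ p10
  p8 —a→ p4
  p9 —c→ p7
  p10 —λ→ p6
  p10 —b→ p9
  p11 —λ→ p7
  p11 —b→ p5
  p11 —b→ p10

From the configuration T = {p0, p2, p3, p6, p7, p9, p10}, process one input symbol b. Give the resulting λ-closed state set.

p7 on b → {p7}.
p10 on b → {p9}.
No b-transition from p0, p2, p3, p6, p9.
Union after reading b: {p7, p9}.
Now take the λ-closure:
From p7 via λ: add p3.
From p3 via λ: add p2, p10.
From p10 via λ: add p6.
From p6 via λ: add p0.
No new states can be added; the closed set is {p0, p2, p3, p6, p7, p9, p10}.

{p0, p2, p3, p6, p7, p9, p10}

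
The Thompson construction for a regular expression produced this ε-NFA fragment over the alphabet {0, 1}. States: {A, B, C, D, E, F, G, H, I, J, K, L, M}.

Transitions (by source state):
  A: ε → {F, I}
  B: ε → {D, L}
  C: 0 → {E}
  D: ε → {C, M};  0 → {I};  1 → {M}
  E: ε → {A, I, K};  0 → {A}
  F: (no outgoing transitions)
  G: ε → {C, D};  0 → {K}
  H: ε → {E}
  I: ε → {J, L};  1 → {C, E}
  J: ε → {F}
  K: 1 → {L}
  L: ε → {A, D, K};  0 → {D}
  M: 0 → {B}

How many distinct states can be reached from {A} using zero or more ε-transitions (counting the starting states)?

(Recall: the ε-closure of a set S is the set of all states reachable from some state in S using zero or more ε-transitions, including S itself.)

Start with {A}.
From A via ε: add F, I.
From I via ε: add J, L.
From L via ε: add D, K.
From D via ε: add C, M.
ε-closure = {A, C, D, F, I, J, K, L, M}, which has 9 states.

9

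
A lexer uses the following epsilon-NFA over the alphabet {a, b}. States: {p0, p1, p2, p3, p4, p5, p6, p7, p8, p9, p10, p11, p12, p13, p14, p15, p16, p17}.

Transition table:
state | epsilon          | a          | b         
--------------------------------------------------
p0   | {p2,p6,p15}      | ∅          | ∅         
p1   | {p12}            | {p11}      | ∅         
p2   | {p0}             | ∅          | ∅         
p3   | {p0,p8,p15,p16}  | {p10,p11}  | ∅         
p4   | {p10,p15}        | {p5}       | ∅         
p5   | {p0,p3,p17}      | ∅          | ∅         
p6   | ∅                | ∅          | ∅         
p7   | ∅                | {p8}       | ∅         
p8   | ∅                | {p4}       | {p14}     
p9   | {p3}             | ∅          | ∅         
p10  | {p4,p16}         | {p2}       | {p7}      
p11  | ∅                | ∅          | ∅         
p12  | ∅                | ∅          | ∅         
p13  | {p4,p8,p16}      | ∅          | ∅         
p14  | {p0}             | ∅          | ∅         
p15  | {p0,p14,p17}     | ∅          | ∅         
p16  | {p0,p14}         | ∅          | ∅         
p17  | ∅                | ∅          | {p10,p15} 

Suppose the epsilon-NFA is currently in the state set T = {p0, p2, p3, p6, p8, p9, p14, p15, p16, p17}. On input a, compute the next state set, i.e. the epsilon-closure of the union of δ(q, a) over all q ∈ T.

p3 on a → {p10, p11}.
p8 on a → {p4}.
No a-transition from p0, p2, p6, p9, p14, p15, p16, p17.
Union after reading a: {p4, p10, p11}.
Now take the epsilon-closure:
From p4 via epsilon: add p15.
From p10 via epsilon: add p16.
From p15 via epsilon: add p0, p14, p17.
From p0 via epsilon: add p2, p6.
No new states can be added; the closed set is {p0, p2, p4, p6, p10, p11, p14, p15, p16, p17}.

{p0, p2, p4, p6, p10, p11, p14, p15, p16, p17}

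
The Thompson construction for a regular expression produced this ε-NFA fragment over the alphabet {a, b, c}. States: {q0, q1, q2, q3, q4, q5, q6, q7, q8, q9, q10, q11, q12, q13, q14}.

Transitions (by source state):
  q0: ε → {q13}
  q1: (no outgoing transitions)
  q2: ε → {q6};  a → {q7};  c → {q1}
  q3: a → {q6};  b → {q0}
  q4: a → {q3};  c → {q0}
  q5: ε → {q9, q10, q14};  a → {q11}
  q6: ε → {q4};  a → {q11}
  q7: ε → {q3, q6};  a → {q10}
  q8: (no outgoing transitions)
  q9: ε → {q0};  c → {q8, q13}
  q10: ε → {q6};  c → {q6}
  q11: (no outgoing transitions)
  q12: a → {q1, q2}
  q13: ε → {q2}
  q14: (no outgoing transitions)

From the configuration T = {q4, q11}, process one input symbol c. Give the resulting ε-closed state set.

{q0, q2, q4, q6, q13}

q4 on c → {q0}.
No c-transition from q11.
Union after reading c: {q0}.
Now take the ε-closure:
From q0 via ε: add q13.
From q13 via ε: add q2.
From q2 via ε: add q6.
From q6 via ε: add q4.
No new states can be added; the closed set is {q0, q2, q4, q6, q13}.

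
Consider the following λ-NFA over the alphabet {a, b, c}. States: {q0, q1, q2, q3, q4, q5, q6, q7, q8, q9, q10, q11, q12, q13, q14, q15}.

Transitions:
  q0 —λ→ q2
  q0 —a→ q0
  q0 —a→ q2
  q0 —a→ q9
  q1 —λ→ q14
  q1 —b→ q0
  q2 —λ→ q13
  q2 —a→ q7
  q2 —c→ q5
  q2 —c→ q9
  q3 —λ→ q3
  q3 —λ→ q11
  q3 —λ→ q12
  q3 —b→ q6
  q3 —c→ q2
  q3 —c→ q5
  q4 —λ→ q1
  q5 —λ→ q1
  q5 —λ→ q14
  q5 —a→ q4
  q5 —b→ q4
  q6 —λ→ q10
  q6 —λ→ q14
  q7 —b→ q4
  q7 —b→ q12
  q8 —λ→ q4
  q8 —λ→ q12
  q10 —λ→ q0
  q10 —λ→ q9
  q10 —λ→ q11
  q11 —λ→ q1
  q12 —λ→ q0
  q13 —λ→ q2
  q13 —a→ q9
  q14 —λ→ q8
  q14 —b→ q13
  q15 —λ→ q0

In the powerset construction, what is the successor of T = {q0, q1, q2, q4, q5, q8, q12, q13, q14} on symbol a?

q0 on a → {q0, q2, q9}.
q2 on a → {q7}.
q5 on a → {q4}.
q13 on a → {q9}.
No a-transition from q1, q4, q8, q12, q14.
Union after reading a: {q0, q2, q4, q7, q9}.
Now take the λ-closure:
From q2 via λ: add q13.
From q4 via λ: add q1.
From q1 via λ: add q14.
From q14 via λ: add q8.
From q8 via λ: add q12.
No new states can be added; the closed set is {q0, q1, q2, q4, q7, q8, q9, q12, q13, q14}.

{q0, q1, q2, q4, q7, q8, q9, q12, q13, q14}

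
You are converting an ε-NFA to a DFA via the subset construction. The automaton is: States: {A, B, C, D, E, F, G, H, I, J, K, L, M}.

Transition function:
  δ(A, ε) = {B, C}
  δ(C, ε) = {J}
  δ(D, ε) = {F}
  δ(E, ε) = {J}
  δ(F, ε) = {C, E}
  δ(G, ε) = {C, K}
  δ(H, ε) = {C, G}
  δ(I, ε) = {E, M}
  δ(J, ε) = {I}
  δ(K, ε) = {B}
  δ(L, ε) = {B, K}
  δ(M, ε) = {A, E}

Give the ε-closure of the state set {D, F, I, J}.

{A, B, C, D, E, F, I, J, M}

Start with {D, F, I, J}.
From F via ε: add C, E.
From I via ε: add M.
From M via ε: add A.
From A via ε: add B.
No new states can be added; the closed set is {A, B, C, D, E, F, I, J, M}.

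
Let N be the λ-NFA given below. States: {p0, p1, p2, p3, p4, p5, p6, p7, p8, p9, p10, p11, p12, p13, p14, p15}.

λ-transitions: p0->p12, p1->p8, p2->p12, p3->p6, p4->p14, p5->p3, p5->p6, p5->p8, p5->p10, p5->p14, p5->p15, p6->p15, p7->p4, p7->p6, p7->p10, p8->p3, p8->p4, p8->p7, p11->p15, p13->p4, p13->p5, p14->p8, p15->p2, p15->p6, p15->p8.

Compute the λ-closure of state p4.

{p2, p3, p4, p6, p7, p8, p10, p12, p14, p15}

Start with {p4}.
From p4 via λ: add p14.
From p14 via λ: add p8.
From p8 via λ: add p3, p7.
From p3 via λ: add p6.
From p7 via λ: add p10.
From p6 via λ: add p15.
From p15 via λ: add p2.
From p2 via λ: add p12.
No new states can be added; the closed set is {p2, p3, p4, p6, p7, p8, p10, p12, p14, p15}.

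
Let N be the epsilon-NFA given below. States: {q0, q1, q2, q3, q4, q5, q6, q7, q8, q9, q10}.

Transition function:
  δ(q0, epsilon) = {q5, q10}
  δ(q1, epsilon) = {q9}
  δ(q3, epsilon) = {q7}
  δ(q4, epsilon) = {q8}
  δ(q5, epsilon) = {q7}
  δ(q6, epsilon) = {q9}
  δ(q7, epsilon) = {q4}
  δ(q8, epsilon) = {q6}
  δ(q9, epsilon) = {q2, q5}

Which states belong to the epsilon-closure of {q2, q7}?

Start with {q2, q7}.
From q7 via epsilon: add q4.
From q4 via epsilon: add q8.
From q8 via epsilon: add q6.
From q6 via epsilon: add q9.
From q9 via epsilon: add q5.
No new states can be added; the closed set is {q2, q4, q5, q6, q7, q8, q9}.

{q2, q4, q5, q6, q7, q8, q9}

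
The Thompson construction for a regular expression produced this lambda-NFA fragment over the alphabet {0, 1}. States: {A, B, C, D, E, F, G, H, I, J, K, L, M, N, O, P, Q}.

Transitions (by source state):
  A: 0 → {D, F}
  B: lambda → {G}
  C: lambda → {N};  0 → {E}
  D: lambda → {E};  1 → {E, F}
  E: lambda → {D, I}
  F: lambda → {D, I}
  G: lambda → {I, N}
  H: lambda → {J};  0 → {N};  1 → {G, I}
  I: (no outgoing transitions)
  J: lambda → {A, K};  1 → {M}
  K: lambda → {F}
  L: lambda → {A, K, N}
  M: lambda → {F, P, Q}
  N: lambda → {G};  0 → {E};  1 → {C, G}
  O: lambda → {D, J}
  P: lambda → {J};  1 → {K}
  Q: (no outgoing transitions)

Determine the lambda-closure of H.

{A, D, E, F, H, I, J, K}

Start with {H}.
From H via lambda: add J.
From J via lambda: add A, K.
From K via lambda: add F.
From F via lambda: add D, I.
From D via lambda: add E.
No new states can be added; the closed set is {A, D, E, F, H, I, J, K}.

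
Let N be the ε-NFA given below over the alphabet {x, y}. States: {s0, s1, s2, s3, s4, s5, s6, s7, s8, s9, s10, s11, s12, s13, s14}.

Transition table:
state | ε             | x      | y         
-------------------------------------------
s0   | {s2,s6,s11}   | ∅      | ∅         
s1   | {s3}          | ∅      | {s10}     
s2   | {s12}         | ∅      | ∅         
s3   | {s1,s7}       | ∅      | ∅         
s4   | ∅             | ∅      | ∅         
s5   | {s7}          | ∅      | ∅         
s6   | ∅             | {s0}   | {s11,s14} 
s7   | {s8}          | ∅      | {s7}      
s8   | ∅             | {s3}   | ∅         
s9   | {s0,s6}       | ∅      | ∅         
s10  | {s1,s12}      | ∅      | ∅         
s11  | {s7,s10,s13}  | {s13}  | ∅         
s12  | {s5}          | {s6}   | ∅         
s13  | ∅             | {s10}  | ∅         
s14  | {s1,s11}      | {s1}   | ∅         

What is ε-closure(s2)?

{s2, s5, s7, s8, s12}

Start with {s2}.
From s2 via ε: add s12.
From s12 via ε: add s5.
From s5 via ε: add s7.
From s7 via ε: add s8.
No new states can be added; the closed set is {s2, s5, s7, s8, s12}.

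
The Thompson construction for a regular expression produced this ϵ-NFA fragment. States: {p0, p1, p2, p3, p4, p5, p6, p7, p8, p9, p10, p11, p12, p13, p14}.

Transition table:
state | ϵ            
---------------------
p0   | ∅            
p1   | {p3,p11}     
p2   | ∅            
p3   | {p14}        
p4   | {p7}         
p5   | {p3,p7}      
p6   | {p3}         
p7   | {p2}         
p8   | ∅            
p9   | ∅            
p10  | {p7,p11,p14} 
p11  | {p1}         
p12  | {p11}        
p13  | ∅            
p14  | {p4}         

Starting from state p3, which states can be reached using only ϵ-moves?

{p2, p3, p4, p7, p14}

Start with {p3}.
From p3 via ϵ: add p14.
From p14 via ϵ: add p4.
From p4 via ϵ: add p7.
From p7 via ϵ: add p2.
No new states can be added; the closed set is {p2, p3, p4, p7, p14}.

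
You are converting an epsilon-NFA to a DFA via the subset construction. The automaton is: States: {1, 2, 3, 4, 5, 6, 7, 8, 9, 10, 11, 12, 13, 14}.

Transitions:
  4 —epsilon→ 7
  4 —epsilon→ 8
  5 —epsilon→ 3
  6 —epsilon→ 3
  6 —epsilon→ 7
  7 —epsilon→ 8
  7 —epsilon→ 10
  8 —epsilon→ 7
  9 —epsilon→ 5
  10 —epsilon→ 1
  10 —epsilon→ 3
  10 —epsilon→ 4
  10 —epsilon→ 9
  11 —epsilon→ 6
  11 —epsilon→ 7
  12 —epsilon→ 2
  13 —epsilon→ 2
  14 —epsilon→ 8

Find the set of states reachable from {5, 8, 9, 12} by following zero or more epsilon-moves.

Start with {5, 8, 9, 12}.
From 5 via epsilon: add 3.
From 8 via epsilon: add 7.
From 12 via epsilon: add 2.
From 7 via epsilon: add 10.
From 10 via epsilon: add 1, 4.
No new states can be added; the closed set is {1, 2, 3, 4, 5, 7, 8, 9, 10, 12}.

{1, 2, 3, 4, 5, 7, 8, 9, 10, 12}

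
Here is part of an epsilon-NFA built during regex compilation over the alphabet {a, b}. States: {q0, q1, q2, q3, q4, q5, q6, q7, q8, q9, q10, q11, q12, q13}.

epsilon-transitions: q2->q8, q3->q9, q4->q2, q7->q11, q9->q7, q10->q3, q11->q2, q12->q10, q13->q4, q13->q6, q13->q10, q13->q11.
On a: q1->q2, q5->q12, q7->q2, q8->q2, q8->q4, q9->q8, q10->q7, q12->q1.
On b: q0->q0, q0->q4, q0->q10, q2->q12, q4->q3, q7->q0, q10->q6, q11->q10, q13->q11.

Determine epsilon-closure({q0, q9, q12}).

Start with {q0, q9, q12}.
From q9 via epsilon: add q7.
From q12 via epsilon: add q10.
From q7 via epsilon: add q11.
From q10 via epsilon: add q3.
From q11 via epsilon: add q2.
From q2 via epsilon: add q8.
No new states can be added; the closed set is {q0, q2, q3, q7, q8, q9, q10, q11, q12}.

{q0, q2, q3, q7, q8, q9, q10, q11, q12}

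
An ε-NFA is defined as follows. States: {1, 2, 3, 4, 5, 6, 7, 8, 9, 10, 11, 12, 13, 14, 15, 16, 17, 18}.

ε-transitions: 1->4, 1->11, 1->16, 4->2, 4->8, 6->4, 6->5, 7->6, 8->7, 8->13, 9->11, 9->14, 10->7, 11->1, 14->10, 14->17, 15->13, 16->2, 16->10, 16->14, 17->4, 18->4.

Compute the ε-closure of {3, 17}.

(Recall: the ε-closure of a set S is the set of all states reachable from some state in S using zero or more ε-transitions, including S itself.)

{2, 3, 4, 5, 6, 7, 8, 13, 17}

Start with {3, 17}.
From 17 via ε: add 4.
From 4 via ε: add 2, 8.
From 8 via ε: add 7, 13.
From 7 via ε: add 6.
From 6 via ε: add 5.
No new states can be added; the closed set is {2, 3, 4, 5, 6, 7, 8, 13, 17}.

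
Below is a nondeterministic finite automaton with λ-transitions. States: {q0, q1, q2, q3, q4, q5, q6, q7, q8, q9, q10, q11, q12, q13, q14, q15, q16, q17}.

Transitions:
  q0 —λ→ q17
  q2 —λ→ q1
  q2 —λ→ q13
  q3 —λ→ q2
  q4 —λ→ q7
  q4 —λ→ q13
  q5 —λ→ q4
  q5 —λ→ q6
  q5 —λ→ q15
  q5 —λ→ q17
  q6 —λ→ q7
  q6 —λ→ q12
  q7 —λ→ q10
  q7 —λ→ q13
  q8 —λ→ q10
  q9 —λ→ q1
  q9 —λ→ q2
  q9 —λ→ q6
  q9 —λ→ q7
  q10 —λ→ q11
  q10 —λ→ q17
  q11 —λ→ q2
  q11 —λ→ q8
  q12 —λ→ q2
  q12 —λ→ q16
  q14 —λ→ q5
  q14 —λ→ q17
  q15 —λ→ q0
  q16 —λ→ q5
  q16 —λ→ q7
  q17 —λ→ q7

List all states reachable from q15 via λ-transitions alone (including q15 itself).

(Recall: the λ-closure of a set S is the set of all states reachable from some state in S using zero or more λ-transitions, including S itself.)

{q0, q1, q2, q7, q8, q10, q11, q13, q15, q17}

Start with {q15}.
From q15 via λ: add q0.
From q0 via λ: add q17.
From q17 via λ: add q7.
From q7 via λ: add q10, q13.
From q10 via λ: add q11.
From q11 via λ: add q2, q8.
From q2 via λ: add q1.
No new states can be added; the closed set is {q0, q1, q2, q7, q8, q10, q11, q13, q15, q17}.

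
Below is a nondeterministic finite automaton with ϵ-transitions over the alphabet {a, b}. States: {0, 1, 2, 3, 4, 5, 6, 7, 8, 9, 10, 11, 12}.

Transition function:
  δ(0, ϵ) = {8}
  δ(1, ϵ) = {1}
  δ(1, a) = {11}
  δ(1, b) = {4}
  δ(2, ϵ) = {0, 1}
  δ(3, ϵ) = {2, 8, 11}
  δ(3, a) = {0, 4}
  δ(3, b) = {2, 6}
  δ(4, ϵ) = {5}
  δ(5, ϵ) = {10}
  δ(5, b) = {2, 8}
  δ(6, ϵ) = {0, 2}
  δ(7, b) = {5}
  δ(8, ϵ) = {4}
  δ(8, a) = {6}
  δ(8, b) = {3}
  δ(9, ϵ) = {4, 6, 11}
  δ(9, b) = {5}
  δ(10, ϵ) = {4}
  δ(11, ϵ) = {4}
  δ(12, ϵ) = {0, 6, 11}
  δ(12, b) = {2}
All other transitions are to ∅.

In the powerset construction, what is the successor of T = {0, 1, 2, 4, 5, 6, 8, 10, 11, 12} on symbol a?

1 on a → {11}.
8 on a → {6}.
No a-transition from 0, 2, 4, 5, 6, 10, 11, 12.
Union after reading a: {6, 11}.
Now take the ϵ-closure:
From 6 via ϵ: add 0, 2.
From 11 via ϵ: add 4.
From 0 via ϵ: add 8.
From 2 via ϵ: add 1.
From 4 via ϵ: add 5.
From 5 via ϵ: add 10.
No new states can be added; the closed set is {0, 1, 2, 4, 5, 6, 8, 10, 11}.

{0, 1, 2, 4, 5, 6, 8, 10, 11}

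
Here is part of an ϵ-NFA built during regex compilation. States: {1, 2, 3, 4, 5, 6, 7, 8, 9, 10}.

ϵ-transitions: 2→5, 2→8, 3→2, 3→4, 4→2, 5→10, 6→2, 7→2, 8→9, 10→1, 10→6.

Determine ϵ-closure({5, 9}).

{1, 2, 5, 6, 8, 9, 10}

Start with {5, 9}.
From 5 via ϵ: add 10.
From 10 via ϵ: add 1, 6.
From 6 via ϵ: add 2.
From 2 via ϵ: add 8.
No new states can be added; the closed set is {1, 2, 5, 6, 8, 9, 10}.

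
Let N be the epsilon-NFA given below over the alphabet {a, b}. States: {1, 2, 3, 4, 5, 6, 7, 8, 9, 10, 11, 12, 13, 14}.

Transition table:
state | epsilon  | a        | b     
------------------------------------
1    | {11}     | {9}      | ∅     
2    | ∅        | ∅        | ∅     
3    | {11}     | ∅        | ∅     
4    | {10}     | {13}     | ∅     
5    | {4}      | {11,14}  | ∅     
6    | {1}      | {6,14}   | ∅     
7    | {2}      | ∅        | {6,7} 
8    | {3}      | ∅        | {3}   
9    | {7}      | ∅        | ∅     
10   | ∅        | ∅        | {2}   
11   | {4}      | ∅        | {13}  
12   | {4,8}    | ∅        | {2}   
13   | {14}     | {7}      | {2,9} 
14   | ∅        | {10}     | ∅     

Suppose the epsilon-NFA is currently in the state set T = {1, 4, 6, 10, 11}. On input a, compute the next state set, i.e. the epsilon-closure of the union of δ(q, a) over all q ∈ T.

{1, 2, 4, 6, 7, 9, 10, 11, 13, 14}

1 on a → {9}.
4 on a → {13}.
6 on a → {6, 14}.
No a-transition from 10, 11.
Union after reading a: {6, 9, 13, 14}.
Now take the epsilon-closure:
From 6 via epsilon: add 1.
From 9 via epsilon: add 7.
From 1 via epsilon: add 11.
From 7 via epsilon: add 2.
From 11 via epsilon: add 4.
From 4 via epsilon: add 10.
No new states can be added; the closed set is {1, 2, 4, 6, 7, 9, 10, 11, 13, 14}.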